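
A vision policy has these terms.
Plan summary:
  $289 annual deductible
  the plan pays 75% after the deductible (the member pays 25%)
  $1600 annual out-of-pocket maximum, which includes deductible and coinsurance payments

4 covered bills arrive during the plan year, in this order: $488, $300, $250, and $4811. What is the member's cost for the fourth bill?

$1123.75

Claim 1 — $488: $289 finishes the deductible; $199 goes to coinsurance; 25% of $199 = $49.75. Member owes $338.75 (running OOP $338.75).
Claim 2 — $300: deductible met; 25% of $300 = $75. Cost to member: $75. OOP to date $413.75.
Claim 3 — $250: deductible already satisfied, so member's share is 25% × $250 = $62.50. Member pays $62.50; OOP now $476.25.
Claim 4 — $4811: deductible met; 25% of $4811 = $1202.75. That would push OOP to $1679, over the $1600 cap, so member pays $1600 − $476.25 = $1123.75.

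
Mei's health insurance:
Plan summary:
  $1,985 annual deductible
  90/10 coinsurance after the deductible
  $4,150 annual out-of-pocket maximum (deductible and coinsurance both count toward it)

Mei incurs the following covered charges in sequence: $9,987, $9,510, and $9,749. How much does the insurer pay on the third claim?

#1 ($9,987): $1,985 finishes the deductible; $8,002 goes to coinsurance; 10% of $8,002 = $800.20. Patient owes $2,785.20 (running OOP $2,785.20). Plan pays $9,987 − $2,785.20 = $7,201.80.
#2 ($9,510): deductible met; 10% of $9,510 = $951. Cost to patient: $951. OOP to date $3,736.20. Insurer: $9,510 − $951 = $8,559.
#3 ($9,749): deductible met; 10% of $9,749 = $974.90. That would push OOP to $4,711.10, over the $4,150 cap, so patient pays $4,150 − $3,736.20 = $413.80. Insurer: $9,749 − $413.80 = $9,335.20.

$9,335.20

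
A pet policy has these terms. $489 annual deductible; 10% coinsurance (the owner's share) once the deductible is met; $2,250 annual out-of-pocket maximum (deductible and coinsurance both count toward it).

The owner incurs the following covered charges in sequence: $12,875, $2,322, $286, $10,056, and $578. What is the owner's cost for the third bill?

$28.60

Claim 1 ($12,875): deductible takes $489, $12,386 remains; 10% of $12,386 = $1,238.60. Owner owes $1,727.60 (running OOP $1,727.60).
Claim 2 ($2,322): deductible met; 10% of $2,322 = $232.20. Owner pays $232.20; OOP now $1,959.80.
Claim 3 ($286): deductible already satisfied, so owner's share is 10% × $286 = $28.60. Owner pays $28.60; OOP now $1,988.40.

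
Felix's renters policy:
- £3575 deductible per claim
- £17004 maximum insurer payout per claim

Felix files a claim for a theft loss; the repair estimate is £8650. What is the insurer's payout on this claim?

£5075

Subtract the deductible: £8650 − £3575 = £5075.
£5075 ≤ £17004, so the limit doesn't bind; insurer pays £5075.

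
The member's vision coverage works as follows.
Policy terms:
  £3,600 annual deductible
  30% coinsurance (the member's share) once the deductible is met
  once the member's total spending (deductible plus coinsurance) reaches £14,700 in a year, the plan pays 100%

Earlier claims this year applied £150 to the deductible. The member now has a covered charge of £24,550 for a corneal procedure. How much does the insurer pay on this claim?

£14,770

£150 of the £3,600 deductible is already met, leaving £3,450.
That leaves £24,550 − £3,450 = £21,100 for coinsurance.
Member's 30% share of £21,100 is £6,330.
Member responsibility before any cap: £3,450 + £6,330 = £9,780.
Year-to-date out-of-pocket becomes £150 + £9,780 = £9,930, still under the £14,700 maximum, so no cap applies.
The insurer covers the remainder: £24,550 − £9,780 = £14,770.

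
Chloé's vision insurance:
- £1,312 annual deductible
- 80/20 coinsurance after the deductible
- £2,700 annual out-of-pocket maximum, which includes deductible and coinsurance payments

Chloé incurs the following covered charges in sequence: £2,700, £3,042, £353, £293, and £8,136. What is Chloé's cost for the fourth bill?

£58.60

Claim 1 — £2,700: deductible takes £1,312, £1,388 remains; coinsurance £1,388 × 20% = £277.60. Member pays £1,589.60; OOP now £1,589.60.
Claim 2 — £3,042: 20% coinsurance on £3,042 = £608.40. Cost to member: £608.40. OOP to date £2,198.
Claim 3 — £353: deductible met; 20% of £353 = £70.60. Member owes £70.60 (running OOP £2,268.60).
Claim 4 — £293: deductible already satisfied, so member's share is 20% × £293 = £58.60. Member owes £58.60 (running OOP £2,327.20).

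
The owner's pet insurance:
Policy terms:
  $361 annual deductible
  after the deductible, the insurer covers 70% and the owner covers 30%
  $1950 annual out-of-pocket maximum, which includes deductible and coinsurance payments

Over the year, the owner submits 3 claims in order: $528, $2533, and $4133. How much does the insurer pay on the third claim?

Claim 1 — $528: $361 finishes the deductible; $167 goes to coinsurance; 30% of $167 = $50.10. Owner pays $411.10; OOP now $411.10. Plan pays $528 − $411.10 = $116.90.
Claim 2 — $2533: deductible already satisfied, so owner's share is 30% × $2533 = $759.90. Cost to owner: $759.90. OOP to date $1171. Plan pays $2533 − $759.90 = $1773.10.
Claim 3 — $4133: deductible met; 30% of $4133 = $1239.90. Adding that to $1171 gives $2410.90, past the $1950 cap; owner pays only $1950 − $1171 = $779. Plan pays $4133 − $779 = $3354.

$3354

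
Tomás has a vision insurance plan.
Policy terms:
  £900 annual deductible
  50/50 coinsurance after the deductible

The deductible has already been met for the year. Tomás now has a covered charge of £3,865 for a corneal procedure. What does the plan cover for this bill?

£1,932.50

The deductible is already satisfied, so the full bill goes to coinsurance.
50% of £3,865 = £1,932.50 falls to the member.
The plan picks up £3,865 − £1,932.50 = £1,932.50.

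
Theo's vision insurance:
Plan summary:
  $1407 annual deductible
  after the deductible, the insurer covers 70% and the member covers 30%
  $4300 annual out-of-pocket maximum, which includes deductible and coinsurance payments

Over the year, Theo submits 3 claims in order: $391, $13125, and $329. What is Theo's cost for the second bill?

#1 ($391): fully absorbed by the deductible. Member owes $391 (running OOP $391).
#2 ($13125): $1016 to deductible, leaving $12109; member's 30% is $3632.70. Claim cost before the cap: $1016 + $3632.70 = $4648.70. OOP would hit $5039.70 > $4300, so the cap limits the member to $4300 − $391 = $3909.

$3909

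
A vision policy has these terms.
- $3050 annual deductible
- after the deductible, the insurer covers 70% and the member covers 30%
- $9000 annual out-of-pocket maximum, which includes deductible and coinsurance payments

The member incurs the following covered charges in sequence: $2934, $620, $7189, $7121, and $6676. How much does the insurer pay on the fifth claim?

$5170.20

#1 ($2934): fully absorbed by the deductible. Member owes $2934 (running OOP $2934). Insurer: $2934 − $2934 = $0.
#2 ($620): $116 finishes the deductible; $504 goes to coinsurance; 30% of $504 = $151.20. Member owes $267.20 (running OOP $3201.20). Plan pays $620 − $267.20 = $352.80.
#3 ($7189): 30% coinsurance on $7189 = $2156.70. Cost to member: $2156.70. OOP to date $5357.90. Plan pays $7189 − $2156.70 = $5032.30.
#4 ($7121): deductible already satisfied, so member's share is 30% × $7121 = $2136.30. Cost to member: $2136.30. OOP to date $7494.20. Insurer: $7121 − $2136.30 = $4984.70.
#5 ($6676): deductible met; 30% of $6676 = $2002.80. That would push OOP to $9497, over the $9000 cap, so member pays $9000 − $7494.20 = $1505.80. Insurer: $6676 − $1505.80 = $5170.20.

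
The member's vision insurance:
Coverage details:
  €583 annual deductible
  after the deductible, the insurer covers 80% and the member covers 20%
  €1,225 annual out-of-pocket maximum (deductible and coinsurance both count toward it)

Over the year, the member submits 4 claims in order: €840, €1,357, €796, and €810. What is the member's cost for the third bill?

€159.20

#1 (€840): €583 finishes the deductible; €257 goes to coinsurance; member's 20% is €51.40. Member owes €634.40 (running OOP €634.40).
#2 (€1,357): 20% coinsurance on €1,357 = €271.40. Member pays €271.40; OOP now €905.80.
#3 (€796): deductible already satisfied, so member's share is 20% × €796 = €159.20. Member pays €159.20; OOP now €1,065.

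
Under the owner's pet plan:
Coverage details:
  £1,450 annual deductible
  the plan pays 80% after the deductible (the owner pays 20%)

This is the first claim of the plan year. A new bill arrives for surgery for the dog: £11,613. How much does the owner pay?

The full £1,450 deductible is still open; £1,450 of this bill applies to it.
After the £1,450 deductible portion, £11,613 − £1,450 = £10,163 is subject to coinsurance.
Owner's 20% share of £10,163 is £2,032.60.
Owner responsibility: £1,450 + £2,032.60 = £3,482.60.

£3,482.60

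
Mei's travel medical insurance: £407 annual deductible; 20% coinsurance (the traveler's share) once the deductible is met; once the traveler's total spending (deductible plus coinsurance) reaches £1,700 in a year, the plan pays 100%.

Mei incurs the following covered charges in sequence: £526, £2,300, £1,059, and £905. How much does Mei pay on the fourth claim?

£181

#1 (£526): £407 finishes the deductible; £119 goes to coinsurance; traveler's 20% is £23.80. Cost to traveler: £430.80. OOP to date £430.80.
#2 (£2,300): 20% coinsurance on £2,300 = £460. Traveler owes £460 (running OOP £890.80).
#3 (£1,059): deductible met; 20% of £1,059 = £211.80. Cost to traveler: £211.80. OOP to date £1,102.60.
#4 (£905): deductible met; 20% of £905 = £181. Traveler owes £181 (running OOP £1,283.60).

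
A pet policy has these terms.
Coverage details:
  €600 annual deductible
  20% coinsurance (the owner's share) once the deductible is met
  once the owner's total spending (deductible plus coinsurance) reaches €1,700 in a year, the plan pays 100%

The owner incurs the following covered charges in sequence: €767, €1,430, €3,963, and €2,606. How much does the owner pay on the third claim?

Claim 1 (€767): deductible takes €600, €167 remains; coinsurance €167 × 20% = €33.40. Owner pays €633.40; OOP now €633.40.
Claim 2 (€1,430): deductible already satisfied, so owner's share is 20% × €1,430 = €286. Owner owes €286 (running OOP €919.40).
Claim 3 (€3,963): deductible already satisfied, so owner's share is 20% × €3,963 = €792.60. OOP would hit €1,712 > €1,700, so the cap limits the owner to €1,700 − €919.40 = €780.60.

€780.60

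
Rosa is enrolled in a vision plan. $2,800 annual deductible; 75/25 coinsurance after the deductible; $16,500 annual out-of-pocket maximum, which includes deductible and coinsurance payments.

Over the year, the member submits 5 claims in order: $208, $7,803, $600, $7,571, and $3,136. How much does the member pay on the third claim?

$150

#1 ($208): all of it applies to the deductible. Cost to member: $208. OOP to date $208.
#2 ($7,803): deductible takes $2,592, $5,211 remains; member's 25% is $1,302.75. Member pays $3,894.75; OOP now $4,102.75.
#3 ($600): 25% coinsurance on $600 = $150. Member owes $150 (running OOP $4,252.75).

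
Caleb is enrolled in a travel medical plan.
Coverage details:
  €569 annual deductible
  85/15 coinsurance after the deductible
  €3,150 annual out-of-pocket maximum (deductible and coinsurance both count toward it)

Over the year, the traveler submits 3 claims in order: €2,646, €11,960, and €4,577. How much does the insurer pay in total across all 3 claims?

#1 (€2,646): €569 finishes the deductible; €2,077 goes to coinsurance; traveler's 15% is €311.55. Cost to traveler: €880.55. OOP to date €880.55. Insurer: €2,646 − €880.55 = €1,765.45.
#2 (€11,960): deductible already satisfied, so traveler's share is 15% × €11,960 = €1,794. Traveler owes €1,794 (running OOP €2,674.55). Plan pays €11,960 − €1,794 = €10,166.
#3 (€4,577): deductible already satisfied, so traveler's share is 15% × €4,577 = €686.55. OOP would hit €3,361.10 > €3,150, so the cap limits the traveler to €3,150 − €2,674.55 = €475.45. Insurer: €4,577 − €475.45 = €4,101.55.
Insurer total = bills − traveler's total = €19,183 − €3,150 = €16,033.

€16,033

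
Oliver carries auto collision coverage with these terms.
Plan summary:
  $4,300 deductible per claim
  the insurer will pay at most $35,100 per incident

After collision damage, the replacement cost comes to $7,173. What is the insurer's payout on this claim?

$2,873

Subtract the deductible: $7,173 − $4,300 = $2,873.
That's under the $35,100 cap, so the insurer reimburses the full $2,873.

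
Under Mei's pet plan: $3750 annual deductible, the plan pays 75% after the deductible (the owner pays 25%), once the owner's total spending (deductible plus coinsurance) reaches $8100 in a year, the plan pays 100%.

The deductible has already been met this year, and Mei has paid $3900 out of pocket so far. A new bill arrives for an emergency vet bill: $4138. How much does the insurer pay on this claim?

With the deductible met, the entire $4138 is subject to coinsurance.
25% of $4138 = $1034.50 falls to the owner.
Year-to-date out-of-pocket becomes $3900 + $1034.50 = $4934.50, still under the $8100 maximum, so no cap applies.
The insurer covers the remainder: $4138 − $1034.50 = $3103.50.

$3103.50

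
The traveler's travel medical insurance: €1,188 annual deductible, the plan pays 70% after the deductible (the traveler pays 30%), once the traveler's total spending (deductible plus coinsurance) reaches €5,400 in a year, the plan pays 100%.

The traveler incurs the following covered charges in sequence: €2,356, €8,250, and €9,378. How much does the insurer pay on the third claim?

€7,991.40

Claim 1 (€2,356): €1,188 finishes the deductible; €1,168 goes to coinsurance; coinsurance €1,168 × 30% = €350.40. Traveler pays €1,538.40; OOP now €1,538.40. Insurer: €2,356 − €1,538.40 = €817.60.
Claim 2 (€8,250): 30% coinsurance on €8,250 = €2,475. Traveler pays €2,475; OOP now €4,013.40. Plan pays €8,250 − €2,475 = €5,775.
Claim 3 (€9,378): 30% coinsurance on €9,378 = €2,813.40. That would push OOP to €6,826.80, over the €5,400 cap, so traveler pays €5,400 − €4,013.40 = €1,386.60. Plan pays €9,378 − €1,386.60 = €7,991.40.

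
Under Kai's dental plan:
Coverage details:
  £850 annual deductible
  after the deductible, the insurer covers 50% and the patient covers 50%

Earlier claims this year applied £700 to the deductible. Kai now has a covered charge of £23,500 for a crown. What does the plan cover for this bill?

£11,675

Deductible still to meet: £850 − £700 = £150.
That leaves £23,500 − £150 = £23,350 for coinsurance.
Patient's 50% share of £23,350 is £11,675.
That puts the patient's cost at £150 + £11,675 = £11,825.
The plan picks up £23,500 − £11,825 = £11,675.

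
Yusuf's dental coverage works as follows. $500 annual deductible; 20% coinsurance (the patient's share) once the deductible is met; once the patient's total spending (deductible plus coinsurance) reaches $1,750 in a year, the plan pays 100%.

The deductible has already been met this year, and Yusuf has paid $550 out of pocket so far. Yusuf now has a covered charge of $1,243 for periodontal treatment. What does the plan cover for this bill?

$994.40

The deductible is already satisfied, so the full bill goes to coinsurance.
Patient's 20% share of $1,243 is $248.60.
Total out-of-pocket so far would be $550 + $248.60 = $798.60, below the $1,750 cap — no reduction.
The insurer covers the remainder: $1,243 − $248.60 = $994.40.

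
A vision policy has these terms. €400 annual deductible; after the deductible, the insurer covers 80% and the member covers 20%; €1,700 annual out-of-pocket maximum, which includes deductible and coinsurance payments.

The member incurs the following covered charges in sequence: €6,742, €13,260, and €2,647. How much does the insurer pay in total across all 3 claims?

€20,949

Claim 1 (€6,742): €400 finishes the deductible; €6,342 goes to coinsurance; coinsurance €6,342 × 20% = €1,268.40. Member pays €1,668.40; OOP now €1,668.40. Plan pays €6,742 − €1,668.40 = €5,073.60.
Claim 2 (€13,260): 20% coinsurance on €13,260 = €2,652. Adding that to €1,668.40 gives €4,320.40, past the €1,700 cap; member pays only €1,700 − €1,668.40 = €31.60. Insurer: €13,260 − €31.60 = €13,228.40.
Claim 3 (€2,647): deductible met; 20% of €2,647 = €529.40. Adding that to €1,700 gives €2,229.40, past the €1,700 cap; member pays only €1,700 − €1,700 = €0. Insurer: €2,647 − €0 = €2,647.
Insurer total: €5,073.60 + €13,228.40 + €2,647 = €20,949.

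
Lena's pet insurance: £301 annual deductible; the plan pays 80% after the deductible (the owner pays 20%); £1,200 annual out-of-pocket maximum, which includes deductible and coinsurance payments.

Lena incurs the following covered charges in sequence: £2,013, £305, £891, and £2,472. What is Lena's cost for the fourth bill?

£317.40

Claim 1 — £2,013: deductible takes £301, £1,712 remains; 20% of £1,712 = £342.40. Owner pays £643.40; OOP now £643.40.
Claim 2 — £305: deductible met; 20% of £305 = £61. Owner pays £61; OOP now £704.40.
Claim 3 — £891: deductible already satisfied, so owner's share is 20% × £891 = £178.20. Cost to owner: £178.20. OOP to date £882.60.
Claim 4 — £2,472: deductible met; 20% of £2,472 = £494.40. Adding that to £882.60 gives £1,377, past the £1,200 cap; owner pays only £1,200 − £882.60 = £317.40.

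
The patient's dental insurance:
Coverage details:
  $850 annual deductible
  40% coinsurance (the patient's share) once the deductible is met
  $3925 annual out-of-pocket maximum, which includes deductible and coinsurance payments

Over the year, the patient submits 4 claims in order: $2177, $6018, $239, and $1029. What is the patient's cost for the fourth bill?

Bill 1, $2177: $850 to deductible, leaving $1327; 40% of $1327 = $530.80. Patient owes $1380.80 (running OOP $1380.80).
Bill 2, $6018: 40% coinsurance on $6018 = $2407.20. Patient owes $2407.20 (running OOP $3788).
Bill 3, $239: deductible already satisfied, so patient's share is 40% × $239 = $95.60. Patient pays $95.60; OOP now $3883.60.
Bill 4, $1029: deductible already satisfied, so patient's share is 40% × $1029 = $411.60. That would push OOP to $4295.20, over the $3925 cap, so patient pays $3925 − $3883.60 = $41.40.

$41.40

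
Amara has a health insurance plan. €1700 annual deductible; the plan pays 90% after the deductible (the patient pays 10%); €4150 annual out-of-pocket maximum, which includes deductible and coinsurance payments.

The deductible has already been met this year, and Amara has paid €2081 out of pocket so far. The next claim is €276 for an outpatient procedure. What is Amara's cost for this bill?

With the deductible met, the entire €276 is subject to coinsurance.
Coinsurance: €276 × 10% = €27.60.
Year-to-date out-of-pocket becomes €2081 + €27.60 = €2108.60, still under the €4150 maximum, so no cap applies.

€27.60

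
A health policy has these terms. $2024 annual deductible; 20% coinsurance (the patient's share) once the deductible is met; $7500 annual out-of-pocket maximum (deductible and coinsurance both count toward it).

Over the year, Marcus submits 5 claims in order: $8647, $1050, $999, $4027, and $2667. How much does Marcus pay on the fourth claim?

Bill 1, $8647: $2024 to deductible, leaving $6623; coinsurance $6623 × 20% = $1324.60. Patient pays $3348.60; OOP now $3348.60.
Bill 2, $1050: deductible already satisfied, so patient's share is 20% × $1050 = $210. Patient owes $210 (running OOP $3558.60).
Bill 3, $999: deductible met; 20% of $999 = $199.80. Cost to patient: $199.80. OOP to date $3758.40.
Bill 4, $4027: deductible already satisfied, so patient's share is 20% × $4027 = $805.40. Patient pays $805.40; OOP now $4563.80.

$805.40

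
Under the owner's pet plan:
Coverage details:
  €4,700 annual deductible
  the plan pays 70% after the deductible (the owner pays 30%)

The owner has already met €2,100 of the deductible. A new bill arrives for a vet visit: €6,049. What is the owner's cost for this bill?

Deductible still to meet: €4,700 − €2,100 = €2,600.
After the €2,600 deductible portion, €6,049 − €2,600 = €3,449 is subject to coinsurance.
Owner's 30% share of €3,449 is €1,034.70.
So the owner owes €2,600 + €1,034.70 = €3,634.70.

€3,634.70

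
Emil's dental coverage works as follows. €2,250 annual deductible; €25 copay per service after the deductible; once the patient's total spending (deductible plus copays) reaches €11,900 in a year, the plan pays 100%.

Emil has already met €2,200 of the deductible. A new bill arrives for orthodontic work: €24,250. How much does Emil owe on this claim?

€75

Deductible still to meet: €2,250 − €2,200 = €50.
That leaves €24,250 − €50 = €24,200 for the copay.
Copay on this service: €25.
Patient responsibility before any cap: €50 + €25 = €75.
Total out-of-pocket so far would be €2,200 + €75 = €2,275, below the €11,900 cap — no reduction.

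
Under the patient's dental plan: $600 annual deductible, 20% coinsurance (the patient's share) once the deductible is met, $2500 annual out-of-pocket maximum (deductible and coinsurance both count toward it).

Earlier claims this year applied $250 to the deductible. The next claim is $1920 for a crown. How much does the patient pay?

Deductible still to meet: $600 − $250 = $350.
That leaves $1920 − $350 = $1570 for coinsurance.
Patient's 20% share of $1570 is $314.
So the patient owes $350 + $314 = $664 before any cap.
Cumulative spending $250 + $664 = $914 stays under the $2500 maximum.

$664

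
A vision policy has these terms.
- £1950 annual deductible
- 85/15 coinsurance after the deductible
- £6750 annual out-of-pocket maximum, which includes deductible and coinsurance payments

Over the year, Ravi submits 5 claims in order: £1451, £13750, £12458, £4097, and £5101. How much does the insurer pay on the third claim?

£10589.30

#1 (£1451): all of it applies to the deductible. Member pays £1451; OOP now £1451. Plan pays £1451 − £1451 = £0.
#2 (£13750): £499 to deductible, leaving £13251; member's 15% is £1987.65. Member owes £2486.65 (running OOP £3937.65). Plan pays £13750 − £2486.65 = £11263.35.
#3 (£12458): deductible already satisfied, so member's share is 15% × £12458 = £1868.70. Member pays £1868.70; OOP now £5806.35. Insurer: £12458 − £1868.70 = £10589.30.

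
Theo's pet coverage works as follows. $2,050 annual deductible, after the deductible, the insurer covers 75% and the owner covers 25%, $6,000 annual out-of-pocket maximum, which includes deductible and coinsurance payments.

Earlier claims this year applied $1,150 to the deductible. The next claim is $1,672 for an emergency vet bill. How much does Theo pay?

$1,150 of the $2,050 deductible is already met, leaving $900.
The remaining $772 (= $1,672 − $900) moves to coinsurance.
Owner's 25% share of $772 is $193.
So the owner owes $900 + $193 = $1,093 before any cap.
Cumulative spending $1,150 + $1,093 = $2,243 stays under the $6,000 maximum.

$1,093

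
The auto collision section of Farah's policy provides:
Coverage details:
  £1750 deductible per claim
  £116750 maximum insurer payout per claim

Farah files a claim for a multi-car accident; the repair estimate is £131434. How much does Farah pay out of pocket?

£14684

Less the £1750 deductible: £131434 − £1750 = £129684.
The £116750 per-incident cap binds; insurer pays £116750.
Out of pocket: £131434 − £116750 = £14684.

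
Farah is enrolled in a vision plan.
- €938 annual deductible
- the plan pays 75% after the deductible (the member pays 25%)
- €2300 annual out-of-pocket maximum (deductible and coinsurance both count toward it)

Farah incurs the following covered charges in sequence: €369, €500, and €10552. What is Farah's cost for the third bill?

#1 (€369): entire amount goes to the deductible. Member pays €369; OOP now €369.
#2 (€500): fully absorbed by the deductible. Cost to member: €500. OOP to date €869.
#3 (€10552): deductible takes €69, €10483 remains; coinsurance €10483 × 25% = €2620.75. Claim cost before the cap: €69 + €2620.75 = €2689.75. That would push OOP to €3558.75, over the €2300 cap, so member pays €2300 − €869 = €1431.

€1431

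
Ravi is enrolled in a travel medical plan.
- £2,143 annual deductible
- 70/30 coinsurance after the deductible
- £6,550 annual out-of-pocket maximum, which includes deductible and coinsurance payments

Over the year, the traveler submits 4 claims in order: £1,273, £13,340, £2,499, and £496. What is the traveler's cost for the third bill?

Claim 1 (£1,273): all of it applies to the deductible. Cost to traveler: £1,273. OOP to date £1,273.
Claim 2 (£13,340): deductible takes £870, £12,470 remains; 30% of £12,470 = £3,741. Traveler pays £4,611; OOP now £5,884.
Claim 3 (£2,499): deductible already satisfied, so traveler's share is 30% × £2,499 = £749.70. That would push OOP to £6,633.70, over the £6,550 cap, so traveler pays £6,550 − £5,884 = £666.

£666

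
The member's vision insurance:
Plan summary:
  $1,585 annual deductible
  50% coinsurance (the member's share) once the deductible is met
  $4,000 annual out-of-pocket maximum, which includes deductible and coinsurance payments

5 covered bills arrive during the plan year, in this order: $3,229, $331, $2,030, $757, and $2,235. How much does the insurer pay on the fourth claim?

$378.50

Claim 1 — $3,229: $1,585 finishes the deductible; $1,644 goes to coinsurance; 50% of $1,644 = $822. Member pays $2,407; OOP now $2,407. Insurer: $3,229 − $2,407 = $822.
Claim 2 — $331: 50% coinsurance on $331 = $165.50. Cost to member: $165.50. OOP to date $2,572.50. Insurer: $331 − $165.50 = $165.50.
Claim 3 — $2,030: deductible met; 50% of $2,030 = $1,015. Member pays $1,015; OOP now $3,587.50. Plan pays $2,030 − $1,015 = $1,015.
Claim 4 — $757: 50% coinsurance on $757 = $378.50. Member owes $378.50 (running OOP $3,966). Insurer: $757 − $378.50 = $378.50.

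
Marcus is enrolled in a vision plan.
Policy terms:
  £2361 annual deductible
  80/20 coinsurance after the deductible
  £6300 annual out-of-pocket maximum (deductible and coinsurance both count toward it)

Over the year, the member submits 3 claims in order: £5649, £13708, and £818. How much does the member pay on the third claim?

£163.60

Claim 1 (£5649): £2361 finishes the deductible; £3288 goes to coinsurance; coinsurance £3288 × 20% = £657.60. Member owes £3018.60 (running OOP £3018.60).
Claim 2 (£13708): deductible already satisfied, so member's share is 20% × £13708 = £2741.60. Member owes £2741.60 (running OOP £5760.20).
Claim 3 (£818): 20% coinsurance on £818 = £163.60. Member pays £163.60; OOP now £5923.80.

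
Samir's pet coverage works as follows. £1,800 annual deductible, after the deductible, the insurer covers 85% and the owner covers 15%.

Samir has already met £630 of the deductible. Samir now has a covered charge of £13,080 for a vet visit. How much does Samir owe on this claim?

£2,956.50

£630 of the £1,800 deductible is already met, leaving £1,170.
The remaining £11,910 (= £13,080 − £1,170) moves to coinsurance.
15% of £11,910 = £1,786.50 falls to the owner.
So the owner owes £1,170 + £1,786.50 = £2,956.50.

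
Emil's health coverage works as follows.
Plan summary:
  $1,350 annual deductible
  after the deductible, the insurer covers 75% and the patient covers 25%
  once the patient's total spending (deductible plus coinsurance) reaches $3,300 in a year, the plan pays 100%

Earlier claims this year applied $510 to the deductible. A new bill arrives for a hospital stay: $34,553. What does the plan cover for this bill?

$31,763

Deductible still to meet: $1,350 − $510 = $840.
That leaves $34,553 − $840 = $33,713 for coinsurance.
Coinsurance: $33,713 × 25% = $8,428.25.
So the patient owes $840 + $8,428.25 = $9,268.25 before any cap.
Adding $9,268.25 to the $510 already spent would give $9,778.25, which exceeds the $3,300 cap; the patient pays just $3,300 − $510 = $2,790.
Insurer pays the balance: $34,553 − $2,790 = $31,763.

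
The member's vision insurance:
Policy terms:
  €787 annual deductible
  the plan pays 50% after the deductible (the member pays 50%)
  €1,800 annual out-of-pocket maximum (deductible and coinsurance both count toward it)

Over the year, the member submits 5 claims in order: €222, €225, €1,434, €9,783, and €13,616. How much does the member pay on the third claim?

€887

Bill 1, €222: entire amount goes to the deductible. Member pays €222; OOP now €222.
Bill 2, €225: entire amount goes to the deductible. Member owes €225 (running OOP €447).
Bill 3, €1,434: deductible takes €340, €1,094 remains; 50% of €1,094 = €547. Cost to member: €887. OOP to date €1,334.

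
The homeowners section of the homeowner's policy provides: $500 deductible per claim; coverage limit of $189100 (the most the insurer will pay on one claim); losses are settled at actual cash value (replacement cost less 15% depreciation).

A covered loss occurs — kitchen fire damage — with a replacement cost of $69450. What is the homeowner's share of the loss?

$10917.50

At 15% depreciation, ACV = $69450 − $10417.50 = $59032.50.
Subtract the deductible: $59032.50 − $500 = $58532.50.
That's under the $189100 cap, so the insurer reimburses the full $58532.50.
Out of pocket: $69450 − $58532.50 = $10917.50.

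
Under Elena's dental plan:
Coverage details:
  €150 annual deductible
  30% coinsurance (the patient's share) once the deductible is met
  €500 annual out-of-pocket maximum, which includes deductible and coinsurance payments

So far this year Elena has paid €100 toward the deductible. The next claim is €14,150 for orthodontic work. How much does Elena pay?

€100 of the €150 deductible is already met, leaving €50.
The remaining €14,100 (= €14,150 − €50) moves to coinsurance.
Patient's 30% share of €14,100 is €4,230.
That puts the patient's cost at €50 + €4,230 = €4,280 before any cap.
Year-to-date out-of-pocket would reach €100 + €4,280 = €4,380, above the €500 maximum, so the patient pays only €500 − €100 = €400.

€400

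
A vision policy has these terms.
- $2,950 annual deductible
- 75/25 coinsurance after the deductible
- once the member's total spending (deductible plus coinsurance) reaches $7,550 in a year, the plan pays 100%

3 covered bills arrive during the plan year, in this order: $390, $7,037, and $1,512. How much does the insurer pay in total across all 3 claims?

Claim 1 — $390: all of it applies to the deductible. Member owes $390 (running OOP $390). Insurer: $390 − $390 = $0.
Claim 2 — $7,037: deductible takes $2,560, $4,477 remains; coinsurance $4,477 × 25% = $1,119.25. Member owes $3,679.25 (running OOP $4,069.25). Insurer: $7,037 − $3,679.25 = $3,357.75.
Claim 3 — $1,512: 25% coinsurance on $1,512 = $378. Member pays $378; OOP now $4,447.25. Insurer: $1,512 − $378 = $1,134.
Insurer total = bills − member's total = $8,939 − $4,447.25 = $4,491.75.

$4,491.75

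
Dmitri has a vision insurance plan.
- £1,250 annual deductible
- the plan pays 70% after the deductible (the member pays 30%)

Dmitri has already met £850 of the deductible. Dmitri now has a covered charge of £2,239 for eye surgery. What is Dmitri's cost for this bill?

Deductible still to meet: £1,250 − £850 = £400.
The remaining £1,839 (= £2,239 − £400) moves to coinsurance.
30% of £1,839 = £551.70 falls to the member.
So the member owes £400 + £551.70 = £951.70.

£951.70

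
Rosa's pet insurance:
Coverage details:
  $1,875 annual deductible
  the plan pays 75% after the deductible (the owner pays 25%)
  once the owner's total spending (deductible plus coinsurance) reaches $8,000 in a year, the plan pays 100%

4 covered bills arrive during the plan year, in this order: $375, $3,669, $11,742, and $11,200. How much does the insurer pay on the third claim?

Claim 1 — $375: entire amount goes to the deductible. Owner pays $375; OOP now $375. Insurer: $375 − $375 = $0.
Claim 2 — $3,669: $1,500 finishes the deductible; $2,169 goes to coinsurance; 25% of $2,169 = $542.25. Owner pays $2,042.25; OOP now $2,417.25. Plan pays $3,669 − $2,042.25 = $1,626.75.
Claim 3 — $11,742: 25% coinsurance on $11,742 = $2,935.50. Cost to owner: $2,935.50. OOP to date $5,352.75. Plan pays $11,742 − $2,935.50 = $8,806.50.

$8,806.50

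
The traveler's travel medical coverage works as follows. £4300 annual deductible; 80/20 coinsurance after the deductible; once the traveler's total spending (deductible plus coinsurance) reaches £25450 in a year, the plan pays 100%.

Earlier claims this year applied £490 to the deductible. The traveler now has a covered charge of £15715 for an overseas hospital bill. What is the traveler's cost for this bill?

Remaining deductible: £4300 − £490 = £3810.
The remaining £11905 (= £15715 − £3810) moves to coinsurance.
20% of £11905 = £2381 falls to the traveler.
That puts the traveler's cost at £3810 + £2381 = £6191 before any cap.
Total out-of-pocket so far would be £490 + £6191 = £6681, below the £25450 cap — no reduction.

£6191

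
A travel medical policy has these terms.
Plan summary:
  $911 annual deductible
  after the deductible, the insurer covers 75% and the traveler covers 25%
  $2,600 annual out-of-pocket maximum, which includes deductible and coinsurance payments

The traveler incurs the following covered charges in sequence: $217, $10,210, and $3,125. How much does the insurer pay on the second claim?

Bill 1, $217: all of it applies to the deductible. Traveler pays $217; OOP now $217. Plan pays $217 − $217 = $0.
Bill 2, $10,210: $694 to deductible, leaving $9,516; coinsurance $9,516 × 25% = $2,379. Deductible plus coinsurance: $694 + $2,379 = $3,073. OOP would hit $3,290 > $2,600, so the cap limits the traveler to $2,600 − $217 = $2,383. Insurer: $10,210 − $2,383 = $7,827.

$7,827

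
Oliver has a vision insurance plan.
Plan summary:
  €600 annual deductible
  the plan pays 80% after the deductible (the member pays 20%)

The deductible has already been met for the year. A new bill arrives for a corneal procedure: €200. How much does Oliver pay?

The deductible is already satisfied, so the full bill goes to coinsurance.
Coinsurance: €200 × 20% = €40.

€40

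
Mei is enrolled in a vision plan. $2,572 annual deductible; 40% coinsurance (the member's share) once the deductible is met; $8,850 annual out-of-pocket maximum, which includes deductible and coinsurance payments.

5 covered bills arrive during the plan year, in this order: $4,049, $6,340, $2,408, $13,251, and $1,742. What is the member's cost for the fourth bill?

Claim 1 ($4,049): $2,572 finishes the deductible; $1,477 goes to coinsurance; coinsurance $1,477 × 40% = $590.80. Member pays $3,162.80; OOP now $3,162.80.
Claim 2 ($6,340): deductible met; 40% of $6,340 = $2,536. Member owes $2,536 (running OOP $5,698.80).
Claim 3 ($2,408): deductible met; 40% of $2,408 = $963.20. Member pays $963.20; OOP now $6,662.
Claim 4 ($13,251): deductible met; 40% of $13,251 = $5,300.40. That would push OOP to $11,962.40, over the $8,850 cap, so member pays $8,850 − $6,662 = $2,188.

$2,188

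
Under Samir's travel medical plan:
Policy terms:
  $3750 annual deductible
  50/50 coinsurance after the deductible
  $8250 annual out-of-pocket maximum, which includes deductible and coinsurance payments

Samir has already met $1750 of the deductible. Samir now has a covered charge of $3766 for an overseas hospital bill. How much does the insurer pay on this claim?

Remaining deductible: $3750 − $1750 = $2000.
After the $2000 deductible portion, $3766 − $2000 = $1766 is subject to coinsurance.
50% of $1766 = $883 falls to the traveler.
That puts the traveler's cost at $2000 + $883 = $2883 before any cap.
Total out-of-pocket so far would be $1750 + $2883 = $4633, below the $8250 cap — no reduction.
The insurer covers the remainder: $3766 − $2883 = $883.

$883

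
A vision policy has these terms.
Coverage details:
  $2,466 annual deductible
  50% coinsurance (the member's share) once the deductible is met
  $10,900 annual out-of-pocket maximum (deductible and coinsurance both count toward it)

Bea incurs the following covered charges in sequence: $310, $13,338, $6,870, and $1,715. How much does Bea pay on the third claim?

$2,843

Claim 1 — $310: all of it applies to the deductible. Member owes $310 (running OOP $310).
Claim 2 — $13,338: $2,156 to deductible, leaving $11,182; 50% of $11,182 = $5,591. Cost to member: $7,747. OOP to date $8,057.
Claim 3 — $6,870: 50% coinsurance on $6,870 = $3,435. Adding that to $8,057 gives $11,492, past the $10,900 cap; member pays only $10,900 − $8,057 = $2,843.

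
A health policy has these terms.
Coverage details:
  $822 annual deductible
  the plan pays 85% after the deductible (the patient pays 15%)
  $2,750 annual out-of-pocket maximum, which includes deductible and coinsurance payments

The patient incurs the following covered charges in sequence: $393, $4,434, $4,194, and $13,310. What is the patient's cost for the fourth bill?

$698.15

Claim 1 — $393: entire amount goes to the deductible. Cost to patient: $393. OOP to date $393.
Claim 2 — $4,434: $429 finishes the deductible; $4,005 goes to coinsurance; patient's 15% is $600.75. Patient owes $1,029.75 (running OOP $1,422.75).
Claim 3 — $4,194: deductible already satisfied, so patient's share is 15% × $4,194 = $629.10. Patient pays $629.10; OOP now $2,051.85.
Claim 4 — $13,310: 15% coinsurance on $13,310 = $1,996.50. OOP would hit $4,048.35 > $2,750, so the cap limits the patient to $2,750 − $2,051.85 = $698.15.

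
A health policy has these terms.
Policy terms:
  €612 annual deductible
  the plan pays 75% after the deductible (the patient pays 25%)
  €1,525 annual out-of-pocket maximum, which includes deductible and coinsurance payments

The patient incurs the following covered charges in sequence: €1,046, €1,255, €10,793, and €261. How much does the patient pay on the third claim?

€490.75

Claim 1 (€1,046): €612 to deductible, leaving €434; patient's 25% is €108.50. Patient owes €720.50 (running OOP €720.50).
Claim 2 (€1,255): 25% coinsurance on €1,255 = €313.75. Cost to patient: €313.75. OOP to date €1,034.25.
Claim 3 (€10,793): deductible met; 25% of €10,793 = €2,698.25. That would push OOP to €3,732.50, over the €1,525 cap, so patient pays €1,525 − €1,034.25 = €490.75.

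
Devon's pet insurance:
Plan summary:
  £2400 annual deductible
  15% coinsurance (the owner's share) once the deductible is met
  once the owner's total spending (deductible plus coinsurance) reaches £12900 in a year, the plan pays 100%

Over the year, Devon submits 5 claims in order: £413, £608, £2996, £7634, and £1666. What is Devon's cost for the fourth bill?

£1145.10

Bill 1, £413: all of it applies to the deductible. Cost to owner: £413. OOP to date £413.
Bill 2, £608: entire amount goes to the deductible. Cost to owner: £608. OOP to date £1021.
Bill 3, £2996: £1379 finishes the deductible; £1617 goes to coinsurance; coinsurance £1617 × 15% = £242.55. Cost to owner: £1621.55. OOP to date £2642.55.
Bill 4, £7634: deductible met; 15% of £7634 = £1145.10. Owner owes £1145.10 (running OOP £3787.65).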